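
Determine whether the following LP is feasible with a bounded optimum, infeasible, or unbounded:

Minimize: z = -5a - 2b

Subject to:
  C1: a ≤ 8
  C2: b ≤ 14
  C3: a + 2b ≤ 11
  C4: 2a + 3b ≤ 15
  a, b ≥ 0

Feasible with a bounded optimal solution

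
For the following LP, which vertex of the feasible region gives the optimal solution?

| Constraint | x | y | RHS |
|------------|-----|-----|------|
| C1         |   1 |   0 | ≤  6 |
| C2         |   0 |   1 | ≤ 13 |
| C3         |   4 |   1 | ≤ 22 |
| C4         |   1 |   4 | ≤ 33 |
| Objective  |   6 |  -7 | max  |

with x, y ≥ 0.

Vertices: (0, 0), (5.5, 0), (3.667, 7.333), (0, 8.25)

Evaluate the objective at each vertex of the feasible region:
  z(0, 0) = 0
  z(5.5, 0) = 33  ←
  z(3.667, 7.333) = -29.33
  z(0, 8.25) = -57.75
The maximum is at x = 5.5, y = 0.

(5.5, 0)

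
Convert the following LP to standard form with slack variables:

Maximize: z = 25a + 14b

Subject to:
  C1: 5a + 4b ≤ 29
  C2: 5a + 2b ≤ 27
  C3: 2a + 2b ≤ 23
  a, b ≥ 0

max z = 25a + 14b

s.t.
  5a + 4b + s1 = 29
  5a + 2b + s2 = 27
  2a + 2b + s3 = 23
  a, b, s1, s2, s3 ≥ 0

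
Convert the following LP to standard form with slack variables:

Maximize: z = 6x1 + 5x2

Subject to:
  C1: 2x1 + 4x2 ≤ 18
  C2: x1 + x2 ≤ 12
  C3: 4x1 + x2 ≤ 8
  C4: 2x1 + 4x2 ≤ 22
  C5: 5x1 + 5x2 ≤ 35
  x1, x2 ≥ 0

max z = 6x1 + 5x2

s.t.
  2x1 + 4x2 + s1 = 18
  x1 + x2 + s2 = 12
  4x1 + x2 + s3 = 8
  2x1 + 4x2 + s4 = 22
  5x1 + 5x2 + s5 = 35
  x1, x2, s1, s2, s3, s4, s5 ≥ 0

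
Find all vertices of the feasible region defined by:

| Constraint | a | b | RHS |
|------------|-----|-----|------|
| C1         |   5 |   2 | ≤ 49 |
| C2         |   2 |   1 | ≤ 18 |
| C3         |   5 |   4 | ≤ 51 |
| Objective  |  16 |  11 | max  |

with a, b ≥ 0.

(0, 0), (9, 0), (7, 4), (0, 12.75)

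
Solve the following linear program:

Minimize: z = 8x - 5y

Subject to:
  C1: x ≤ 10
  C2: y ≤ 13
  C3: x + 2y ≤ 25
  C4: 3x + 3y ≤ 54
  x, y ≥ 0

Evaluate the objective at each vertex of the feasible region:
  z(0, 0) = 0
  z(10, 0) = 80
  z(10, 7.5) = 42.5
  z(0, 12.5) = -62.5  ←
The minimum is at x = 0, y = 12.5.

x = 0, y = 12.5, z = -62.5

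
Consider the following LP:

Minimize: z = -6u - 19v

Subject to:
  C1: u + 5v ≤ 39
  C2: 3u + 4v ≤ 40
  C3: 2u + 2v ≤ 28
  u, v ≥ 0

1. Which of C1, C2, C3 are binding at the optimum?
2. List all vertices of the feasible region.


1. C1, C2
2. (0, 0), (13.33, 0), (4, 7), (0, 7.8)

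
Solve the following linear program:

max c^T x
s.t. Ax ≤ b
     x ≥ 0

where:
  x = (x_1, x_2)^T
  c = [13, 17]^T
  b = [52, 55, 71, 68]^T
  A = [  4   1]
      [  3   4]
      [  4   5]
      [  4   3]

Evaluate the objective at each vertex of the feasible region:
  z(0, 0) = 0
  z(13, 0) = 169
  z(11.81, 4.75) = 234.3
  z(9, 7) = 236  ←
  z(0, 13.75) = 233.8
The maximum is at x_1 = 9, x_2 = 7.

x_1 = 9, x_2 = 7, z = 236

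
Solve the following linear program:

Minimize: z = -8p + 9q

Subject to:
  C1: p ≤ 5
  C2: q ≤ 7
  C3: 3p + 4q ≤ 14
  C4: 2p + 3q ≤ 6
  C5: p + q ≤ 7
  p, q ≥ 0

Evaluate the objective at each vertex of the feasible region:
  z(0, 0) = 0
  z(3, 0) = -24  ←
  z(0, 2) = 18
The minimum is at p = 3, q = 0.

p = 3, q = 0, z = -24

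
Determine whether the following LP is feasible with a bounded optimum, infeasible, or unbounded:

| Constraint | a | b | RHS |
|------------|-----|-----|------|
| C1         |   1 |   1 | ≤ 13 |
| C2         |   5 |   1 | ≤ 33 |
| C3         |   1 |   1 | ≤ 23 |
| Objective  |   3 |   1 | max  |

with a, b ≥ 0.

Feasible with a bounded optimal solution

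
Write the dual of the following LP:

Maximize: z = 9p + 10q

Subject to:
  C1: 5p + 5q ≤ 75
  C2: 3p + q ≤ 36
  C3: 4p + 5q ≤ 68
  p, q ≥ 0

Primal max cᵀx s.t. Ax ≤ b, x ≥ 0  →  Dual min bᵀy s.t. Aᵀy ≥ c, y ≥ 0.

Minimize: z = 75y1 + 36y2 + 68y3

Subject to:
  5y1 + 3y2 + 4y3 ≥ 9
  5y1 + y2 + 5y3 ≥ 10
  y1, y2, y3 ≥ 0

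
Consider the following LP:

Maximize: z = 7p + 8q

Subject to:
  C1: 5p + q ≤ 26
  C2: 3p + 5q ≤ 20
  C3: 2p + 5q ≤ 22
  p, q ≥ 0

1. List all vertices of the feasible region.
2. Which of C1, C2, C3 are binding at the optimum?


1. (0, 0), (5.2, 0), (5, 1), (0, 4)
2. C1, C2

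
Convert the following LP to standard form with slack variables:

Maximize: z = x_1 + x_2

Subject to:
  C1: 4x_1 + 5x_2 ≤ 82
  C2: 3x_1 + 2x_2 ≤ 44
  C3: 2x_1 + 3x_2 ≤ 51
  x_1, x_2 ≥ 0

max z = x_1 + x_2

s.t.
  4x_1 + 5x_2 + s1 = 82
  3x_1 + 2x_2 + s2 = 44
  2x_1 + 3x_2 + s3 = 51
  x_1, x_2, s1, s2, s3 ≥ 0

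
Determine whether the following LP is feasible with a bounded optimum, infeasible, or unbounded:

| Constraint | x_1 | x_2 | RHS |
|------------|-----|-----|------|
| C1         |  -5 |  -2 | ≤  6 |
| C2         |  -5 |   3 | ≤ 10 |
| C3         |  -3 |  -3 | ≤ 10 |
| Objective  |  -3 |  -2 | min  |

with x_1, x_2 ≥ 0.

Unbounded (objective can decrease without bound)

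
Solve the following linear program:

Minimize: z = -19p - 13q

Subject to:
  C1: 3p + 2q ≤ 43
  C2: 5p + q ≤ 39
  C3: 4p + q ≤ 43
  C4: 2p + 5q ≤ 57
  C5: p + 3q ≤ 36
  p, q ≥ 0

Evaluate the objective at each vertex of the feasible region:
  z(0, 0) = 0
  z(7.8, 0) = -148.2
  z(6, 9) = -231  ←
  z(0, 11.4) = -148.2
The minimum is at p = 6, q = 9.

p = 6, q = 9, z = -231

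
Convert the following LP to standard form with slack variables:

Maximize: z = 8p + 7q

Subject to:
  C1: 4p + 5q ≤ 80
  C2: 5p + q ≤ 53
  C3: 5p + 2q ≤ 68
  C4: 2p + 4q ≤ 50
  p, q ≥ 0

max z = 8p + 7q

s.t.
  4p + 5q + s1 = 80
  5p + q + s2 = 53
  5p + 2q + s3 = 68
  2p + 4q + s4 = 50
  p, q, s1, s2, s3, s4 ≥ 0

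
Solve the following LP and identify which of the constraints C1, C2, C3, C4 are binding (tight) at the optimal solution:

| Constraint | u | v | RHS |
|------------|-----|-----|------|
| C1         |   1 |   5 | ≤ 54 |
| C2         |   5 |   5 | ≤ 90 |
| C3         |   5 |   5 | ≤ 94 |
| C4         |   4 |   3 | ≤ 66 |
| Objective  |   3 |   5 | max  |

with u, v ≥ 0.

At u = 9, v = 9, compute slack b - a·x for each constraint:
  C1: 54 − 54 = 0  (binding)
  C2: 90 − 90 = 0  (binding)
  C3: 94 − 90 = 4  (slack)
  C4: 66 − 63 = 3  (slack)

Optimal: u = 9, v = 9
Binding: C1, C2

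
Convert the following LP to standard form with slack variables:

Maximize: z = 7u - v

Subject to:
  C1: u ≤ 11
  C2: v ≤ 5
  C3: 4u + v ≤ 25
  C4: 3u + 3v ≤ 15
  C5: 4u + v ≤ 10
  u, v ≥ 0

max z = 7u - v

s.t.
  u + s1 = 11
  v + s2 = 5
  4u + v + s3 = 25
  3u + 3v + s4 = 15
  4u + v + s5 = 10
  u, v, s1, s2, s3, s4, s5 ≥ 0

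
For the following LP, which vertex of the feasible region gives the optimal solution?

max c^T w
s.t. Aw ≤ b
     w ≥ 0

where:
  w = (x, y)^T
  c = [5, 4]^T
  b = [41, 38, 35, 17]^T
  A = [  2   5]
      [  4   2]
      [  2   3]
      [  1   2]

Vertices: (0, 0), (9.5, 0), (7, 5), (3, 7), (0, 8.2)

Evaluate the objective at each vertex of the feasible region:
  z(0, 0) = 0
  z(9.5, 0) = 47.5
  z(7, 5) = 55  ←
  z(3, 7) = 43
  z(0, 8.2) = 32.8
The maximum is at x = 7, y = 5.

(7, 5)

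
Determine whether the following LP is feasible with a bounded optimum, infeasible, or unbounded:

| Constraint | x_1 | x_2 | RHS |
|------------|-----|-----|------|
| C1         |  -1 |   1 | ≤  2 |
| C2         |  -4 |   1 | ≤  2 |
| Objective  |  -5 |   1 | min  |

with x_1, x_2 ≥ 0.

Unbounded (objective can decrease without bound)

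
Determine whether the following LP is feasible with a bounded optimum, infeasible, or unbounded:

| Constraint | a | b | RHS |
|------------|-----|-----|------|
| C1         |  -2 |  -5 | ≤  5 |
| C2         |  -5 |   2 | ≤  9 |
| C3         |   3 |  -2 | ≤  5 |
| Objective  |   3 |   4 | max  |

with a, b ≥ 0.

Unbounded (objective can increase without bound)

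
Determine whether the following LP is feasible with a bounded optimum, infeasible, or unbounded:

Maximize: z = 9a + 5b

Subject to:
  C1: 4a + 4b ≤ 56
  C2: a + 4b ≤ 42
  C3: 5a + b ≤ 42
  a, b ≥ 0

Feasible with a bounded optimal solution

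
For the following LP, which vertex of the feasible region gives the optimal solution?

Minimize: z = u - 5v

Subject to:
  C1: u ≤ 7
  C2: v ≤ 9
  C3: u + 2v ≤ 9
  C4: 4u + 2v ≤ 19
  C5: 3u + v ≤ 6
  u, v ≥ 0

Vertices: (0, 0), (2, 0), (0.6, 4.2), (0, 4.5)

Evaluate the objective at each vertex of the feasible region:
  z(0, 0) = 0
  z(2, 0) = 2
  z(0.6, 4.2) = -20.4
  z(0, 4.5) = -22.5  ←
The minimum is at u = 0, v = 4.5.

(0, 4.5)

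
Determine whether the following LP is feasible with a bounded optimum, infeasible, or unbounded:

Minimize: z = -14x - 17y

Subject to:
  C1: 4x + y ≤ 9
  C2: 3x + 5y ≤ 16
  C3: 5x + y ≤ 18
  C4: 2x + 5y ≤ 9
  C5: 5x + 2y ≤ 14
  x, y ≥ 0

Feasible with a bounded optimal solution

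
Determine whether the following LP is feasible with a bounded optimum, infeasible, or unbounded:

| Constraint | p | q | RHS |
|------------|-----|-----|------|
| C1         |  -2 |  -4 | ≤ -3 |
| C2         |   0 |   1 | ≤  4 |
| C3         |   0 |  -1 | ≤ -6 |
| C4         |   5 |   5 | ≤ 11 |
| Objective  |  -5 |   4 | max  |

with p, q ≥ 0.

Infeasible (no feasible solution exists)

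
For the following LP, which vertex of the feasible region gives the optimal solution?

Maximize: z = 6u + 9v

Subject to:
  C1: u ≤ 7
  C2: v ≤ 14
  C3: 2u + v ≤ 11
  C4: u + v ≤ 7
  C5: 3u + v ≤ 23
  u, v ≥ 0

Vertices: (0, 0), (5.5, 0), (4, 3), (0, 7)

Evaluate the objective at each vertex of the feasible region:
  z(0, 0) = 0
  z(5.5, 0) = 33
  z(4, 3) = 51
  z(0, 7) = 63  ←
The maximum is at u = 0, v = 7.

(0, 7)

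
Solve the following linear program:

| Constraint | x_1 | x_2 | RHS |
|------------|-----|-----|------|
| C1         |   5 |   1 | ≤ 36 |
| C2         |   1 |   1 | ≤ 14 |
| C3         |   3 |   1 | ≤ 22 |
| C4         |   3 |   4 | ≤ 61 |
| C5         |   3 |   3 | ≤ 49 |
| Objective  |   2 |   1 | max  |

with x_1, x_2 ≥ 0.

Evaluate the objective at each vertex of the feasible region:
  z(0, 0) = 0
  z(7.2, 0) = 14.4
  z(7, 1) = 15
  z(4, 10) = 18  ←
  z(0, 14) = 14
The maximum is at x_1 = 4, x_2 = 10.

x_1 = 4, x_2 = 10, z = 18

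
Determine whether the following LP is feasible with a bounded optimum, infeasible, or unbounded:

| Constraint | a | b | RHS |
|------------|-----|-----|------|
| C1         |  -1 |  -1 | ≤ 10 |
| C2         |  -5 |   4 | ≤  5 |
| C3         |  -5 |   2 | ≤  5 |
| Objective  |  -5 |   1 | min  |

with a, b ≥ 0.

Unbounded (objective can decrease without bound)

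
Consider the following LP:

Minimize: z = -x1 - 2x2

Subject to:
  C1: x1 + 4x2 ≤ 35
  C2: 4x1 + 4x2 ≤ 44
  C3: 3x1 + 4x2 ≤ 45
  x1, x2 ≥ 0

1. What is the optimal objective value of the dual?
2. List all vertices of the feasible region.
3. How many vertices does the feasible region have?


1. -19
2. (0, 0), (11, 0), (3, 8), (0, 8.75)
3. 4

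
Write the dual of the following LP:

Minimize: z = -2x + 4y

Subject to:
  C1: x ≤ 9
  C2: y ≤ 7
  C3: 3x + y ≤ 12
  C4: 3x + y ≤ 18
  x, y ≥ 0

Primal min cᵀx s.t. Ax ≤ b, x ≥ 0  →  Dual max −bᵀy s.t. Aᵀy ≥ −c, y ≥ 0.

Maximize: z = -9y1 - 7y2 - 12y3 - 18y4

Subject to:
  y1 + 3y3 + 3y4 ≥ 2
  y2 + y3 + y4 ≥ -4
  y1, y2, y3, y4 ≥ 0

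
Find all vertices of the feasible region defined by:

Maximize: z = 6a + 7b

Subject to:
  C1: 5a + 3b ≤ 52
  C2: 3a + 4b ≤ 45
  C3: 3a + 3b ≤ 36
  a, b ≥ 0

(0, 0), (10.4, 0), (8, 4), (3, 9), (0, 11.25)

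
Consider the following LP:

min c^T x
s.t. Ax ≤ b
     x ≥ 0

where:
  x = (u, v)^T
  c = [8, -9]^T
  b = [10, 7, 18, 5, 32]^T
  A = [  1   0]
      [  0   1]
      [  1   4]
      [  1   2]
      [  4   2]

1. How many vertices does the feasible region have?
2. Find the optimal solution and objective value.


1. 3
2. u = 0, v = 2.5, z = -22.5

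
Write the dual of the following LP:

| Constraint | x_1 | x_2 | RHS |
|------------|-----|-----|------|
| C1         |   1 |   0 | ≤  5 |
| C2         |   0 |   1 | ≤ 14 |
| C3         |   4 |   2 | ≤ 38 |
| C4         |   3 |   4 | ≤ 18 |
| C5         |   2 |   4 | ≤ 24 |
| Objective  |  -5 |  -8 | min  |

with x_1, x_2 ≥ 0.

Primal min cᵀx s.t. Ax ≤ b, x ≥ 0  →  Dual max −bᵀy s.t. Aᵀy ≥ −c, y ≥ 0.

Maximize: z = -5y1 - 14y2 - 38y3 - 18y4 - 24y5

Subject to:
  y1 + 4y3 + 3y4 + 2y5 ≥ 5
  y2 + 2y3 + 4y4 + 4y5 ≥ 8
  y1, y2, y3, y4, y5 ≥ 0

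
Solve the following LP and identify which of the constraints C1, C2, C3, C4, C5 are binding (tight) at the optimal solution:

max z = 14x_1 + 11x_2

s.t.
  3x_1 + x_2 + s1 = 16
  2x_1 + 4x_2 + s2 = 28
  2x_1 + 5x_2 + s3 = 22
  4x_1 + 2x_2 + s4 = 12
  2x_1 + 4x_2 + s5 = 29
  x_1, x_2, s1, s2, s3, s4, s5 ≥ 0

At x_1 = 1, x_2 = 4, compute slack b - a·x for each constraint:
  C1: 16 − 7 = 9  (slack)
  C2: 28 − 18 = 10  (slack)
  C3: 22 − 22 = 0  (binding)
  C4: 12 − 12 = 0  (binding)
  C5: 29 − 18 = 11  (slack)

Optimal: x_1 = 1, x_2 = 4
Binding: C3, C4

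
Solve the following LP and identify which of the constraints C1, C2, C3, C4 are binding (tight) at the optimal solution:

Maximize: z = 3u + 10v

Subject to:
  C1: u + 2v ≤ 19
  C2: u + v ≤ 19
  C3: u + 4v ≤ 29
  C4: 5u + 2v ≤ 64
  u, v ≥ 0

At u = 9, v = 5, compute slack b - a·x for each constraint:
  C1: 19 − 19 = 0  (binding)
  C2: 19 − 14 = 5  (slack)
  C3: 29 − 29 = 0  (binding)
  C4: 64 − 55 = 9  (slack)

Optimal: u = 9, v = 5
Binding: C1, C3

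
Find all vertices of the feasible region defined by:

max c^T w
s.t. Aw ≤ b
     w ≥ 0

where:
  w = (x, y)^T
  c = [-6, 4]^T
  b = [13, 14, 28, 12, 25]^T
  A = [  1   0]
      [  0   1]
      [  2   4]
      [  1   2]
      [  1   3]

(0, 0), (12, 0), (0, 6)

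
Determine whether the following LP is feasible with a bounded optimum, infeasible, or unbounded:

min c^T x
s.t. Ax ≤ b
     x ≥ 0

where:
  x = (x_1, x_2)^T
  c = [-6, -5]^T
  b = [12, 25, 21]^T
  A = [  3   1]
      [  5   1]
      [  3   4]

Feasible with a bounded optimal solution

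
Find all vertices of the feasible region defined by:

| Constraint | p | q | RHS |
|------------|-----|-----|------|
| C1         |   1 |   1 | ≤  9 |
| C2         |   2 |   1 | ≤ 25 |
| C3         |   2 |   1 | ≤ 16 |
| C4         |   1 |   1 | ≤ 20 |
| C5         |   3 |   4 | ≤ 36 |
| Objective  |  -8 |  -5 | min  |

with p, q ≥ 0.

(0, 0), (8, 0), (7, 2), (0, 9)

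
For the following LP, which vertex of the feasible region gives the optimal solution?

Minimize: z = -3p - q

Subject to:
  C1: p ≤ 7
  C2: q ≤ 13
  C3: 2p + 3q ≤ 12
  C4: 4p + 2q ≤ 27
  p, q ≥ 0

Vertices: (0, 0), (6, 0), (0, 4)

Evaluate the objective at each vertex of the feasible region:
  z(0, 0) = 0
  z(6, 0) = -18  ←
  z(0, 4) = -4
The minimum is at p = 6, q = 0.

(6, 0)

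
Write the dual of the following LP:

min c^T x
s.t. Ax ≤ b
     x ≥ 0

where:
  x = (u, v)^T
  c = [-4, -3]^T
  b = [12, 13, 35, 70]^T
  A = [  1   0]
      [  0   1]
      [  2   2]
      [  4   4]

Primal min cᵀx s.t. Ax ≤ b, x ≥ 0  →  Dual max −bᵀy s.t. Aᵀy ≥ −c, y ≥ 0.

Maximize: z = -12y1 - 13y2 - 35y3 - 70y4

Subject to:
  y1 + 2y3 + 4y4 ≥ 4
  y2 + 2y3 + 4y4 ≥ 3
  y1, y2, y3, y4 ≥ 0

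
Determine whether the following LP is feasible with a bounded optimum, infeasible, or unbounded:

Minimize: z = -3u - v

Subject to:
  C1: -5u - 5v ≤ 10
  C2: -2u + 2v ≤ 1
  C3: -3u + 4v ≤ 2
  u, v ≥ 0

Unbounded (objective can decrease without bound)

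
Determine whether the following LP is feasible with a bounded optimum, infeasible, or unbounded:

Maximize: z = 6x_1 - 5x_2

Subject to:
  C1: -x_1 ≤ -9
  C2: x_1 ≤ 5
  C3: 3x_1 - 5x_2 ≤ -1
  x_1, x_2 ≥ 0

Infeasible (no feasible solution exists)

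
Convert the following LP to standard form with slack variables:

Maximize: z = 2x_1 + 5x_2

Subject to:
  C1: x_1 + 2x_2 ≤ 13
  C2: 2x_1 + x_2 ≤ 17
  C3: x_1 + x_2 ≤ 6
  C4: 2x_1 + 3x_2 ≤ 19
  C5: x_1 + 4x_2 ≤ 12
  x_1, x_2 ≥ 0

max z = 2x_1 + 5x_2

s.t.
  x_1 + 2x_2 + s1 = 13
  2x_1 + x_2 + s2 = 17
  x_1 + x_2 + s3 = 6
  2x_1 + 3x_2 + s4 = 19
  x_1 + 4x_2 + s5 = 12
  x_1, x_2, s1, s2, s3, s4, s5 ≥ 0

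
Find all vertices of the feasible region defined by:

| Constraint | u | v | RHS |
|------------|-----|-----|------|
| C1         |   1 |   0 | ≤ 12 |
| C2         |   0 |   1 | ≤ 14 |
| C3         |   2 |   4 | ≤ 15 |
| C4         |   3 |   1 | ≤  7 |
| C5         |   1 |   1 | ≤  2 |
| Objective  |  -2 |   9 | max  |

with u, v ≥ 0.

(0, 0), (2, 0), (0, 2)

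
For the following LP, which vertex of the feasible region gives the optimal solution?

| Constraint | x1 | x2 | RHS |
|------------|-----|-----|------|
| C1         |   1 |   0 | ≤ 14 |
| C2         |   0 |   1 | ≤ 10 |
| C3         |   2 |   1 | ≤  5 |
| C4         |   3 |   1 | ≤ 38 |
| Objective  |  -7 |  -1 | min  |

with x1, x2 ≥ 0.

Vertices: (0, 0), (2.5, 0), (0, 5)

Evaluate the objective at each vertex of the feasible region:
  z(0, 0) = 0
  z(2.5, 0) = -17.5  ←
  z(0, 5) = -5
The minimum is at x1 = 2.5, x2 = 0.

(2.5, 0)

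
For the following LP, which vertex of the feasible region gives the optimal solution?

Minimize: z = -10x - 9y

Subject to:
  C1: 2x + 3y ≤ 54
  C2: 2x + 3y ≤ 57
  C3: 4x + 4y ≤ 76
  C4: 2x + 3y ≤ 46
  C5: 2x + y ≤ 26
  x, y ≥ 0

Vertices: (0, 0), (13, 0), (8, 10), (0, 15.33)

Evaluate the objective at each vertex of the feasible region:
  z(0, 0) = 0
  z(13, 0) = -130
  z(8, 10) = -170  ←
  z(0, 15.33) = -138
The minimum is at x = 8, y = 10.

(8, 10)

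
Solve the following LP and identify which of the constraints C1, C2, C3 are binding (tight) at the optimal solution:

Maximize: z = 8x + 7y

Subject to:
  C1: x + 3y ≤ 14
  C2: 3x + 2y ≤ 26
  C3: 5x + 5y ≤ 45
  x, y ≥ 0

At x = 8, y = 1, compute slack b - a·x for each constraint:
  C1: 14 − 11 = 3  (slack)
  C2: 26 − 26 = 0  (binding)
  C3: 45 − 45 = 0  (binding)

Optimal: x = 8, y = 1
Binding: C2, C3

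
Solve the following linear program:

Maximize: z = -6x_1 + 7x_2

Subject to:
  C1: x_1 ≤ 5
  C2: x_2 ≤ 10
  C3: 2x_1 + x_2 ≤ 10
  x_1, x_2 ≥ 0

Evaluate the objective at each vertex of the feasible region:
  z(0, 0) = 0
  z(5, 0) = -30
  z(0, 10) = 70  ←
The maximum is at x_1 = 0, x_2 = 10.

x_1 = 0, x_2 = 10, z = 70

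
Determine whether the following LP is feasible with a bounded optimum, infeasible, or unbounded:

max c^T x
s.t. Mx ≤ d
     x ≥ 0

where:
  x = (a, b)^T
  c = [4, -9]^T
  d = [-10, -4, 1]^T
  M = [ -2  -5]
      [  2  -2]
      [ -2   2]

Infeasible (no feasible solution exists)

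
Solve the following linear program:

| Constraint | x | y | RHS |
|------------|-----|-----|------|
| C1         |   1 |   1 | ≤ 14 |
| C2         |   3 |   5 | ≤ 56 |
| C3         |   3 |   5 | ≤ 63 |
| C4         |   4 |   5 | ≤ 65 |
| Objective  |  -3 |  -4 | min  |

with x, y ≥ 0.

Evaluate the objective at each vertex of the feasible region:
  z(0, 0) = 0
  z(14, 0) = -42
  z(7, 7) = -49  ←
  z(0, 11.2) = -44.8
The minimum is at x = 7, y = 7.

x = 7, y = 7, z = -49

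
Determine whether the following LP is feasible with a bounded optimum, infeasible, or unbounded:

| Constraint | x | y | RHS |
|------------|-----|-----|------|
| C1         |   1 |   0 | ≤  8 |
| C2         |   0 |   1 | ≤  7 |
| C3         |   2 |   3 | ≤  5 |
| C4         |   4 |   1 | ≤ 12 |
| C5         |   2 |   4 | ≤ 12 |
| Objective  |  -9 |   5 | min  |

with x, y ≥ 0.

Feasible with a bounded optimal solution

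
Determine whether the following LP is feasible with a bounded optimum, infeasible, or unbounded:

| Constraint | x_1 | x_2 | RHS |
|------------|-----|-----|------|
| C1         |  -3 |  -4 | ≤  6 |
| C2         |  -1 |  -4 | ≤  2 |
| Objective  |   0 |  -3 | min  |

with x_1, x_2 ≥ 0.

Unbounded (objective can decrease without bound)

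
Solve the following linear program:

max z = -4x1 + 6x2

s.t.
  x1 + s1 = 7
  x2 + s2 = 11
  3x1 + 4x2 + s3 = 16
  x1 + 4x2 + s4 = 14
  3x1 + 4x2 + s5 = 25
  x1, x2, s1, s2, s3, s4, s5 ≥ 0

Evaluate the objective at each vertex of the feasible region:
  z(0, 0) = 0
  z(5.333, 0) = -21.33
  z(1, 3.25) = 15.5
  z(0, 3.5) = 21  ←
The maximum is at x1 = 0, x2 = 3.5.

x1 = 0, x2 = 3.5, z = 21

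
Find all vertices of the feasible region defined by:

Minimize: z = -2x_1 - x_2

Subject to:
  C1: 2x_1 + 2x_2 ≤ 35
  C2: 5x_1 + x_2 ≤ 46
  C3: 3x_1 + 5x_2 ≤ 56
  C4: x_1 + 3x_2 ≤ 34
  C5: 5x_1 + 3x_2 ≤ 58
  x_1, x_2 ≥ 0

(0, 0), (9.2, 0), (8, 6), (7.625, 6.625), (0, 11.2)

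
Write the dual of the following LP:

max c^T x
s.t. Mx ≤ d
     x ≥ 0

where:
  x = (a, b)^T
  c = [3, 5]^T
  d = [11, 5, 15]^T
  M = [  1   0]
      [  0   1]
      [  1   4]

Primal max cᵀx s.t. Ax ≤ b, x ≥ 0  →  Dual min bᵀy s.t. Aᵀy ≥ c, y ≥ 0.

Minimize: z = 11y1 + 5y2 + 15y3

Subject to:
  y1 + y3 ≥ 3
  y2 + 4y3 ≥ 5
  y1, y2, y3 ≥ 0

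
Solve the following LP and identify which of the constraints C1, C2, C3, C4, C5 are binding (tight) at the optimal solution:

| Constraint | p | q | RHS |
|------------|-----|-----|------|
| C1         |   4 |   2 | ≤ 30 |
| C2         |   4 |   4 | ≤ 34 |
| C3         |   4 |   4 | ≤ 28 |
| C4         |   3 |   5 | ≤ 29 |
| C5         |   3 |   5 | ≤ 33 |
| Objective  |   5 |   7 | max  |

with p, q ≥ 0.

At p = 3, q = 4, compute slack b - a·x for each constraint:
  C1: 30 − 20 = 10  (slack)
  C2: 34 − 28 = 6  (slack)
  C3: 28 − 28 = 0  (binding)
  C4: 29 − 29 = 0  (binding)
  C5: 33 − 29 = 4  (slack)

Optimal: p = 3, q = 4
Binding: C3, C4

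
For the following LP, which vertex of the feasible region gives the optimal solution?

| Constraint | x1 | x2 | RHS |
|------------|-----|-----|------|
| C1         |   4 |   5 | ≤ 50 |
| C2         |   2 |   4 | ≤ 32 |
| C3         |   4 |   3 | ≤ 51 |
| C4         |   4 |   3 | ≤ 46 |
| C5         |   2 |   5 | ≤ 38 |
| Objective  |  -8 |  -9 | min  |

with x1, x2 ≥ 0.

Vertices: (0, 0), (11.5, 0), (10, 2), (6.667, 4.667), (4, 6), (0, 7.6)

Evaluate the objective at each vertex of the feasible region:
  z(0, 0) = 0
  z(11.5, 0) = -92
  z(10, 2) = -98  ←
  z(6.667, 4.667) = -95.33
  z(4, 6) = -86
  z(0, 7.6) = -68.4
The minimum is at x1 = 10, x2 = 2.

(10, 2)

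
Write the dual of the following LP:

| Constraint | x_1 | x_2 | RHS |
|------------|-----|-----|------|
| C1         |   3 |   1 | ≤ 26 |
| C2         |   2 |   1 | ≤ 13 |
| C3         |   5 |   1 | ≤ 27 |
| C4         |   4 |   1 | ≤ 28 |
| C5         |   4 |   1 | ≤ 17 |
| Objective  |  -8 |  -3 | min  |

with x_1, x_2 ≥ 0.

Primal min cᵀx s.t. Ax ≤ b, x ≥ 0  →  Dual max −bᵀy s.t. Aᵀy ≥ −c, y ≥ 0.

Maximize: z = -26y1 - 13y2 - 27y3 - 28y4 - 17y5

Subject to:
  3y1 + 2y2 + 5y3 + 4y4 + 4y5 ≥ 8
  y1 + y2 + y3 + y4 + y5 ≥ 3
  y1, y2, y3, y4, y5 ≥ 0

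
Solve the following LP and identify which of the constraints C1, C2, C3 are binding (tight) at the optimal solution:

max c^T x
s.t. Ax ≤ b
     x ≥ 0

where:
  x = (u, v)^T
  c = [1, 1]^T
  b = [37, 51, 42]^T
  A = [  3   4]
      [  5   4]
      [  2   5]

At u = 7, v = 4, compute slack b - a·x for each constraint:
  C1: 37 − 37 = 0  (binding)
  C2: 51 − 51 = 0  (binding)
  C3: 42 − 34 = 8  (slack)

Optimal: u = 7, v = 4
Binding: C1, C2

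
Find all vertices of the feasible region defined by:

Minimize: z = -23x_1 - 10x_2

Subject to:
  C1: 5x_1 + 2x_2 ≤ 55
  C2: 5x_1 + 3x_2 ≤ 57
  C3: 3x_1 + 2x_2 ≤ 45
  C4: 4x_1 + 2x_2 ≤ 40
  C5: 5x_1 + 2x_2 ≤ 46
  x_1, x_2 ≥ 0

(0, 0), (9.2, 0), (6, 8), (3, 14), (0, 19)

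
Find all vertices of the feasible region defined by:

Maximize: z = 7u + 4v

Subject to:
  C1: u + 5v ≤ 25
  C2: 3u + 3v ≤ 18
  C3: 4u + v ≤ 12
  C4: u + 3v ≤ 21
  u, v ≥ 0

(0, 0), (3, 0), (2, 4), (1.25, 4.75), (0, 5)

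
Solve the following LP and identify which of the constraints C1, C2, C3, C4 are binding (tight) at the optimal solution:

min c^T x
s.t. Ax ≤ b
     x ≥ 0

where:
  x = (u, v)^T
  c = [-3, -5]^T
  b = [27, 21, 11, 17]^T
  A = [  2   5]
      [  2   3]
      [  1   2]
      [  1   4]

At u = 9, v = 1, compute slack b - a·x for each constraint:
  C1: 27 − 23 = 4  (slack)
  C2: 21 − 21 = 0  (binding)
  C3: 11 − 11 = 0  (binding)
  C4: 17 − 13 = 4  (slack)

Optimal: u = 9, v = 1
Binding: C2, C3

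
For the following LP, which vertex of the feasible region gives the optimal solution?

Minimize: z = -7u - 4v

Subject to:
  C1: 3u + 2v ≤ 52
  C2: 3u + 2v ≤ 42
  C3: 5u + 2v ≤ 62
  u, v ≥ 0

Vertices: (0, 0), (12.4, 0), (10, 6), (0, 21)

Evaluate the objective at each vertex of the feasible region:
  z(0, 0) = 0
  z(12.4, 0) = -86.8
  z(10, 6) = -94  ←
  z(0, 21) = -84
The minimum is at u = 10, v = 6.

(10, 6)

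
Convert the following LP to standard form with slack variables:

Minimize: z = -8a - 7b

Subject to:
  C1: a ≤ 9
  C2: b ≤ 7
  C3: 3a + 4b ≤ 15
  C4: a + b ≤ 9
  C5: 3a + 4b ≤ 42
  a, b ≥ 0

min z = -8a - 7b

s.t.
  a + s1 = 9
  b + s2 = 7
  3a + 4b + s3 = 15
  a + b + s4 = 9
  3a + 4b + s5 = 42
  a, b, s1, s2, s3, s4, s5 ≥ 0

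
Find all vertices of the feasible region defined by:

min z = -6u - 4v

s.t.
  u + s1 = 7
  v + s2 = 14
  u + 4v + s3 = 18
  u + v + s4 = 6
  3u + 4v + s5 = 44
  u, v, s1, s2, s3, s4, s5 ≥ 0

(0, 0), (6, 0), (2, 4), (0, 4.5)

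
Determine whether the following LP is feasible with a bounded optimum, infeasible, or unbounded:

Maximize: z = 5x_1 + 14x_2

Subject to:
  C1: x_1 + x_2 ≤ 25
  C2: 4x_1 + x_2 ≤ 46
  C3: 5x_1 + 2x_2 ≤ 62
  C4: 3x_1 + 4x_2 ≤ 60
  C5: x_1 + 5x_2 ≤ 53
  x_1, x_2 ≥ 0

Feasible with a bounded optimal solution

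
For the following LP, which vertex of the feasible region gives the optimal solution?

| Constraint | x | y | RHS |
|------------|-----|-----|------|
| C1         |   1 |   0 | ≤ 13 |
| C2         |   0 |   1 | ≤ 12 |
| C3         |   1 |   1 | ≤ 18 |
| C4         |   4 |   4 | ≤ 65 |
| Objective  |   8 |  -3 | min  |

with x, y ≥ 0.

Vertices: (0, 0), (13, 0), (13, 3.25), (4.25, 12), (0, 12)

Evaluate the objective at each vertex of the feasible region:
  z(0, 0) = 0
  z(13, 0) = 104
  z(13, 3.25) = 94.25
  z(4.25, 12) = -2
  z(0, 12) = -36  ←
The minimum is at x = 0, y = 12.

(0, 12)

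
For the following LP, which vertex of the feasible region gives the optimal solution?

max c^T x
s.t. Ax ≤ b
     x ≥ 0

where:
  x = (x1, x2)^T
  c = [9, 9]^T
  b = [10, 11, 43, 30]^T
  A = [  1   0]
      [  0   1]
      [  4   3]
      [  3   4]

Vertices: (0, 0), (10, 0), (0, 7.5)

Evaluate the objective at each vertex of the feasible region:
  z(0, 0) = 0
  z(10, 0) = 90  ←
  z(0, 7.5) = 67.5
The maximum is at x1 = 10, x2 = 0.

(10, 0)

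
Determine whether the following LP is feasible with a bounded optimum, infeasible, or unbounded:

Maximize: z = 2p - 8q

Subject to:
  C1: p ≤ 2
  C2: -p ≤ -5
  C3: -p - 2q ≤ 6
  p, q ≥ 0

Infeasible (no feasible solution exists)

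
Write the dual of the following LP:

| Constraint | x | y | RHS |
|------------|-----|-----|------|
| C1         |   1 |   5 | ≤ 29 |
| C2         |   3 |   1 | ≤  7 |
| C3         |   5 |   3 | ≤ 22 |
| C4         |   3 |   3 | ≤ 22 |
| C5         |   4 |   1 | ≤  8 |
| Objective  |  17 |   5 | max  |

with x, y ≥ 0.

Primal max cᵀx s.t. Ax ≤ b, x ≥ 0  →  Dual min bᵀy s.t. Aᵀy ≥ c, y ≥ 0.

Minimize: z = 29y1 + 7y2 + 22y3 + 22y4 + 8y5

Subject to:
  y1 + 3y2 + 5y3 + 3y4 + 4y5 ≥ 17
  5y1 + y2 + 3y3 + 3y4 + y5 ≥ 5
  y1, y2, y3, y4, y5 ≥ 0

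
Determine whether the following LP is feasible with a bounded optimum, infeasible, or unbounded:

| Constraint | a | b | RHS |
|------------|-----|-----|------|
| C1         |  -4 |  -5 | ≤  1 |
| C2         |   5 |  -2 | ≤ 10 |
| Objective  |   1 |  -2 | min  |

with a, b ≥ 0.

Unbounded (objective can decrease without bound)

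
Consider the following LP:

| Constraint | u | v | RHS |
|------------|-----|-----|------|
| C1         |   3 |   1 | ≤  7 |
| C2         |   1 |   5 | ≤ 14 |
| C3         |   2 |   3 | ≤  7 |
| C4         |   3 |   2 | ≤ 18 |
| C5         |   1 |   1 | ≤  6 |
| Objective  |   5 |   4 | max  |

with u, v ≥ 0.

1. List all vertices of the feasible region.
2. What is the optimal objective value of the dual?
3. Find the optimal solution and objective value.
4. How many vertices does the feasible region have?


1. (0, 0), (2.333, 0), (2, 1), (0, 2.333)
2. 14
3. u = 2, v = 1, z = 14
4. 4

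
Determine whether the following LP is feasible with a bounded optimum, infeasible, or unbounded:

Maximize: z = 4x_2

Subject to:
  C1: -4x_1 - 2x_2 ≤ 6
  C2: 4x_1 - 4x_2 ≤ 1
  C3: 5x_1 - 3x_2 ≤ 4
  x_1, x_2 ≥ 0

Unbounded (objective can increase without bound)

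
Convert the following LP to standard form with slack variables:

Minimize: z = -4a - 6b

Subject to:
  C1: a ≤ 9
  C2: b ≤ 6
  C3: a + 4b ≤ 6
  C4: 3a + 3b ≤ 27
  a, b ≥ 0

min z = -4a - 6b

s.t.
  a + s1 = 9
  b + s2 = 6
  a + 4b + s3 = 6
  3a + 3b + s4 = 27
  a, b, s1, s2, s3, s4 ≥ 0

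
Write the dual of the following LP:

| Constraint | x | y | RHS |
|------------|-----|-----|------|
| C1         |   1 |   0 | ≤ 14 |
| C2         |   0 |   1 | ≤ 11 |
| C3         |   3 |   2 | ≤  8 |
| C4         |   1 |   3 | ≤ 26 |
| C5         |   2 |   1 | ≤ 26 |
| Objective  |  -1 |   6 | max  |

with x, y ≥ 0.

Primal max cᵀx s.t. Ax ≤ b, x ≥ 0  →  Dual min bᵀy s.t. Aᵀy ≥ c, y ≥ 0.

Minimize: z = 14y1 + 11y2 + 8y3 + 26y4 + 26y5

Subject to:
  y1 + 3y3 + y4 + 2y5 ≥ -1
  y2 + 2y3 + 3y4 + y5 ≥ 6
  y1, y2, y3, y4, y5 ≥ 0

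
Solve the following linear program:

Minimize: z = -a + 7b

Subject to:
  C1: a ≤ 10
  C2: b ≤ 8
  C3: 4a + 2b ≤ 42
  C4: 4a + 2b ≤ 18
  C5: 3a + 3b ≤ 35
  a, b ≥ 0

Evaluate the objective at each vertex of the feasible region:
  z(0, 0) = 0
  z(4.5, 0) = -4.5  ←
  z(0.5, 8) = 55.5
  z(0, 8) = 56
The minimum is at a = 4.5, b = 0.

a = 4.5, b = 0, z = -4.5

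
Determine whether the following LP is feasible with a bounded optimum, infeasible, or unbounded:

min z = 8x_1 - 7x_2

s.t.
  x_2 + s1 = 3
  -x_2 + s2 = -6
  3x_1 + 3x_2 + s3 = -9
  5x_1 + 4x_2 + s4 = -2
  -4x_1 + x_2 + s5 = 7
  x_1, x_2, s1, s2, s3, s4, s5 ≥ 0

Infeasible (no feasible solution exists)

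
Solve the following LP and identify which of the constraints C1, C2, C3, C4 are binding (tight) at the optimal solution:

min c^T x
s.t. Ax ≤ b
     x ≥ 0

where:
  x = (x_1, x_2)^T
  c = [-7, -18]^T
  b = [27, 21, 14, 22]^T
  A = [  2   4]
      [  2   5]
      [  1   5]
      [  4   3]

At x_1 = 4, x_2 = 2, compute slack b - a·x for each constraint:
  C1: 27 − 16 = 11  (slack)
  C2: 21 − 18 = 3  (slack)
  C3: 14 − 14 = 0  (binding)
  C4: 22 − 22 = 0  (binding)

Optimal: x_1 = 4, x_2 = 2
Binding: C3, C4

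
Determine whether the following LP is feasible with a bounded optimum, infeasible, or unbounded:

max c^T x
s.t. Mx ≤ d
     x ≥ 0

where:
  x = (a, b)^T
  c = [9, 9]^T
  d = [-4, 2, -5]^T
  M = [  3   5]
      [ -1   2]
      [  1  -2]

Infeasible (no feasible solution exists)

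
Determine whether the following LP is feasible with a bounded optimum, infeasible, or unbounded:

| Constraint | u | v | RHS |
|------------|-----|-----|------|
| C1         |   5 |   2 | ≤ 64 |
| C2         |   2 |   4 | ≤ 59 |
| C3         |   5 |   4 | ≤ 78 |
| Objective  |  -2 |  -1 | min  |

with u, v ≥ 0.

Feasible with a bounded optimal solution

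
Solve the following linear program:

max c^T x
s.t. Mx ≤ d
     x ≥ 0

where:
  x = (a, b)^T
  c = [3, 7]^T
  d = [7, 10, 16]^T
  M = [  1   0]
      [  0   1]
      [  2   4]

Evaluate the objective at each vertex of the feasible region:
  z(0, 0) = 0
  z(7, 0) = 21
  z(7, 0.5) = 24.5
  z(0, 4) = 28  ←
The maximum is at a = 0, b = 4.

a = 0, b = 4, z = 28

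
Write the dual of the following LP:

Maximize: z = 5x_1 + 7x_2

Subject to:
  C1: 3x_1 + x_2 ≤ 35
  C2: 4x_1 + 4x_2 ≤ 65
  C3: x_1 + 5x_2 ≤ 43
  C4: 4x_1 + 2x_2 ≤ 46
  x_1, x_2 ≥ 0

Primal max cᵀx s.t. Ax ≤ b, x ≥ 0  →  Dual min bᵀy s.t. Aᵀy ≥ c, y ≥ 0.

Minimize: z = 35y1 + 65y2 + 43y3 + 46y4

Subject to:
  3y1 + 4y2 + y3 + 4y4 ≥ 5
  y1 + 4y2 + 5y3 + 2y4 ≥ 7
  y1, y2, y3, y4 ≥ 0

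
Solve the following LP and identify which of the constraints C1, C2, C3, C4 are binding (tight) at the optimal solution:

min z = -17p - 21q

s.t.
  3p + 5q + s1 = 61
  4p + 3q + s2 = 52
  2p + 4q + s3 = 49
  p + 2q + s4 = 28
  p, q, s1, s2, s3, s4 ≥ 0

At p = 7, q = 8, compute slack b - a·x for each constraint:
  C1: 61 − 61 = 0  (binding)
  C2: 52 − 52 = 0  (binding)
  C3: 49 − 46 = 3  (slack)
  C4: 28 − 23 = 5  (slack)

Optimal: p = 7, q = 8
Binding: C1, C2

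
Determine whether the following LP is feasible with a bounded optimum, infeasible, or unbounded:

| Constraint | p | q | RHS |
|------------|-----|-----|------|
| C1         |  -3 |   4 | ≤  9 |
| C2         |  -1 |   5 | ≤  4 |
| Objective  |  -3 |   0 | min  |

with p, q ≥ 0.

Unbounded (objective can decrease without bound)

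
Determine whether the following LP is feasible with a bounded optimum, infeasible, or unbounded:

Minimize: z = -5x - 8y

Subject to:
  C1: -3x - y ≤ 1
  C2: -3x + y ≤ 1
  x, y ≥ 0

Unbounded (objective can decrease without bound)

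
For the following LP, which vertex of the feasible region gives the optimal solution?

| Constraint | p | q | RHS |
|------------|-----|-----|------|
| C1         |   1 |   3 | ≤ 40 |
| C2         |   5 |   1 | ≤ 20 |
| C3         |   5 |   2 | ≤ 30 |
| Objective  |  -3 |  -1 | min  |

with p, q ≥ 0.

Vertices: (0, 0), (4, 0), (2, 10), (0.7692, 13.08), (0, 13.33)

Evaluate the objective at each vertex of the feasible region:
  z(0, 0) = 0
  z(4, 0) = -12
  z(2, 10) = -16  ←
  z(0.7692, 13.08) = -15.38
  z(0, 13.33) = -13.33
The minimum is at p = 2, q = 10.

(2, 10)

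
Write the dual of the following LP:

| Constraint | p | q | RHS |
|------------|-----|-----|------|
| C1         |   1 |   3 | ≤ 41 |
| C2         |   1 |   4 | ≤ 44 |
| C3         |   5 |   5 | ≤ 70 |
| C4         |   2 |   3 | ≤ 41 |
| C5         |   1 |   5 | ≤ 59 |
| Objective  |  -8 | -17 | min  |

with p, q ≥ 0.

Primal min cᵀx s.t. Ax ≤ b, x ≥ 0  →  Dual max −bᵀy s.t. Aᵀy ≥ −c, y ≥ 0.

Maximize: z = -41y1 - 44y2 - 70y3 - 41y4 - 59y5

Subject to:
  y1 + y2 + 5y3 + 2y4 + y5 ≥ 8
  3y1 + 4y2 + 5y3 + 3y4 + 5y5 ≥ 17
  y1, y2, y3, y4, y5 ≥ 0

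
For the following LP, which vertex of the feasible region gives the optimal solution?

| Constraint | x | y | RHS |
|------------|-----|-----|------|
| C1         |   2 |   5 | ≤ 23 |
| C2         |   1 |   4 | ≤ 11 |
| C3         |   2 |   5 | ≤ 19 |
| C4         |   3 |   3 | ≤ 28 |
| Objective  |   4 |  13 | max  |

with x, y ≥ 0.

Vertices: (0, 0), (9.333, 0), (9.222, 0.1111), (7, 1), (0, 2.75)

Evaluate the objective at each vertex of the feasible region:
  z(0, 0) = 0
  z(9.333, 0) = 37.33
  z(9.222, 0.1111) = 38.33
  z(7, 1) = 41  ←
  z(0, 2.75) = 35.75
The maximum is at x = 7, y = 1.

(7, 1)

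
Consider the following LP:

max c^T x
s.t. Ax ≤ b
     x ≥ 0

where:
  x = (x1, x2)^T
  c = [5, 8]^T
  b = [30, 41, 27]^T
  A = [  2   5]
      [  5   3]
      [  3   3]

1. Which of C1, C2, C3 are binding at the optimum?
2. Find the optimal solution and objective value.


1. C1, C3
2. x1 = 5, x2 = 4, z = 57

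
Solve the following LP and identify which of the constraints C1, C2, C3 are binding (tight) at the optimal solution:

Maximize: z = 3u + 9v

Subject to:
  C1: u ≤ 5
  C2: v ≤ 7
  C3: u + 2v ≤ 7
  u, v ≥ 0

At u = 0, v = 3.5, compute slack b - a·x for each constraint:
  C1: 5 − 0 = 5  (slack)
  C2: 7 − 3.5 = 3.5  (slack)
  C3: 7 − 7 = 0  (binding)

Optimal: u = 0, v = 3.5
Binding: C3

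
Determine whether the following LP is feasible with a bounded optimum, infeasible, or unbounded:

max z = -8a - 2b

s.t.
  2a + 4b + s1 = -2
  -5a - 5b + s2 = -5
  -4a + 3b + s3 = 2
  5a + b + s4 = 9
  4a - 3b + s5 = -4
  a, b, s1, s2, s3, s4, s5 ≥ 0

Infeasible (no feasible solution exists)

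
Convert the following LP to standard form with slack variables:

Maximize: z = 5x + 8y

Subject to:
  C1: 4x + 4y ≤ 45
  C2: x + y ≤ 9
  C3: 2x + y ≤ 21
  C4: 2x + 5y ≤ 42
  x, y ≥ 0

max z = 5x + 8y

s.t.
  4x + 4y + s1 = 45
  x + y + s2 = 9
  2x + y + s3 = 21
  2x + 5y + s4 = 42
  x, y, s1, s2, s3, s4 ≥ 0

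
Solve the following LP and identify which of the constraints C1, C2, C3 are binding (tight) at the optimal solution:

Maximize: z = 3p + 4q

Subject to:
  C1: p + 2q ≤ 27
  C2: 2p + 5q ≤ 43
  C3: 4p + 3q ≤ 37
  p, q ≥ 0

At p = 4, q = 7, compute slack b - a·x for each constraint:
  C1: 27 − 18 = 9  (slack)
  C2: 43 − 43 = 0  (binding)
  C3: 37 − 37 = 0  (binding)

Optimal: p = 4, q = 7
Binding: C2, C3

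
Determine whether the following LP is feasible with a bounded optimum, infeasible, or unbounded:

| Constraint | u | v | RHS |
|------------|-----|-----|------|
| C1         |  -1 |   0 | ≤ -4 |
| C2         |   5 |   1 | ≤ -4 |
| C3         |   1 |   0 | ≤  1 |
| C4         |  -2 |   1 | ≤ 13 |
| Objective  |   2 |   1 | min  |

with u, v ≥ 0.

Infeasible (no feasible solution exists)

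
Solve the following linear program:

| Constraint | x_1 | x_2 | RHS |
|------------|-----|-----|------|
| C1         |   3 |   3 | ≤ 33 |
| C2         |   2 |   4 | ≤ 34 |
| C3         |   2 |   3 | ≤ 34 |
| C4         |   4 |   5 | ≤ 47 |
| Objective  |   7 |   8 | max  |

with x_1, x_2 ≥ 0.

Evaluate the objective at each vertex of the feasible region:
  z(0, 0) = 0
  z(11, 0) = 77
  z(8, 3) = 80  ←
  z(3, 7) = 77
  z(0, 8.5) = 68
The maximum is at x_1 = 8, x_2 = 3.

x_1 = 8, x_2 = 3, z = 80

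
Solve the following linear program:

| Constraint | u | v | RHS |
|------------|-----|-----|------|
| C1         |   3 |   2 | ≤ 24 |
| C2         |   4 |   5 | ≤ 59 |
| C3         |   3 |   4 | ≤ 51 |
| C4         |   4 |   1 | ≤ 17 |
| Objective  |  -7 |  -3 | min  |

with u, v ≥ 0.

Evaluate the objective at each vertex of the feasible region:
  z(0, 0) = 0
  z(4.25, 0) = -29.75
  z(2, 9) = -41  ←
  z(0.2857, 11.57) = -36.71
  z(0, 11.8) = -35.4
The minimum is at u = 2, v = 9.

u = 2, v = 9, z = -41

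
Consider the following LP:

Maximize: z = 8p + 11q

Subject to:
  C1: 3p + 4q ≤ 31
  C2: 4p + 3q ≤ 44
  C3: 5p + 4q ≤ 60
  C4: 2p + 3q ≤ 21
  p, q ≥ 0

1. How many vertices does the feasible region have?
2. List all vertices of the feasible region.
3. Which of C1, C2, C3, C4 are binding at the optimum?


1. 4
2. (0, 0), (10.33, 0), (9, 1), (0, 7)
3. C1, C4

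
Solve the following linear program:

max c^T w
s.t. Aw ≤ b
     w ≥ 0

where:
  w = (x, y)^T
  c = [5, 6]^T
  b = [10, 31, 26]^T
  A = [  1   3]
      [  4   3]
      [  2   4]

Evaluate the objective at each vertex of the feasible region:
  z(0, 0) = 0
  z(7.75, 0) = 38.75
  z(7, 1) = 41  ←
  z(0, 3.333) = 20
The maximum is at x = 7, y = 1.

x = 7, y = 1, z = 41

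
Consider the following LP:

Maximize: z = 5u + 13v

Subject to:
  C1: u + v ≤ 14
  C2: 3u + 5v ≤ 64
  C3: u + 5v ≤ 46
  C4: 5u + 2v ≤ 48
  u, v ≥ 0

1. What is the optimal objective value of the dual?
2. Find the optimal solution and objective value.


1. 134
2. u = 6, v = 8, z = 134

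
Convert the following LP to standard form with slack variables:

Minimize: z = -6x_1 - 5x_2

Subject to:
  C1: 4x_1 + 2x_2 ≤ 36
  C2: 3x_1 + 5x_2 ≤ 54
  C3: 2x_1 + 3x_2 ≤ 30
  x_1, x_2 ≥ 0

min z = -6x_1 - 5x_2

s.t.
  4x_1 + 2x_2 + s1 = 36
  3x_1 + 5x_2 + s2 = 54
  2x_1 + 3x_2 + s3 = 30
  x_1, x_2, s1, s2, s3 ≥ 0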